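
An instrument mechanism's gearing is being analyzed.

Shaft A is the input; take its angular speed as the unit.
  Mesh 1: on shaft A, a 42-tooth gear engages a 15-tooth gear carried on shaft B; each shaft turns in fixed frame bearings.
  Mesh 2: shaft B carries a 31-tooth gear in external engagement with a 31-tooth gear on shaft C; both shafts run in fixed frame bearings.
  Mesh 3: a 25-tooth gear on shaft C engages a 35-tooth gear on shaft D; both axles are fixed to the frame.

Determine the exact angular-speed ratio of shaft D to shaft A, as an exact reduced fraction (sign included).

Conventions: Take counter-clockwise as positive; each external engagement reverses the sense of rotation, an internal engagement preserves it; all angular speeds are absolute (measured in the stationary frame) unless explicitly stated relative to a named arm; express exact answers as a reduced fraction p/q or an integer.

class = fixed-axis compound train [3 meshes; 3 ratios multiply, 3 sense flips]
mesh 1 [42T→15T]: running ratio 14/5, sense −
mesh 2 [31T→31T]: running ratio 14/5, sense +
mesh 3 [25T→35T]: running ratio 2, sense −
ω_out/ω_in = -2

-2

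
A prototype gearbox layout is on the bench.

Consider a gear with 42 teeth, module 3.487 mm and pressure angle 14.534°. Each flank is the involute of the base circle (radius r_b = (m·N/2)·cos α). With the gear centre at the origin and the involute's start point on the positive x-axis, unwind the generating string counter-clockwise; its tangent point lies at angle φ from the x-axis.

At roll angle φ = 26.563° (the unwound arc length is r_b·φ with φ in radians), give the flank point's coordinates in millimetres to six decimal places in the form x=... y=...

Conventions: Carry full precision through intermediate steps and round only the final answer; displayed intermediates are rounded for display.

x=78.096907 y=2.304225

class = single-mesh tooth geometry [base-circle involute, m = 3.487, 42T]
pitch radius r_p = m·N/2 = 3.487·42/2 = 73.227000
base radius r_b = r_p·cos α = 73.227000·cos 14.534° = 70.883655
roll angle φ = 26.563° = 0.46361181 rad
x = r_b·(cos φ + φ·sin φ) = 78.096907
y = r_b·(sin φ − φ·cos φ) = 2.304225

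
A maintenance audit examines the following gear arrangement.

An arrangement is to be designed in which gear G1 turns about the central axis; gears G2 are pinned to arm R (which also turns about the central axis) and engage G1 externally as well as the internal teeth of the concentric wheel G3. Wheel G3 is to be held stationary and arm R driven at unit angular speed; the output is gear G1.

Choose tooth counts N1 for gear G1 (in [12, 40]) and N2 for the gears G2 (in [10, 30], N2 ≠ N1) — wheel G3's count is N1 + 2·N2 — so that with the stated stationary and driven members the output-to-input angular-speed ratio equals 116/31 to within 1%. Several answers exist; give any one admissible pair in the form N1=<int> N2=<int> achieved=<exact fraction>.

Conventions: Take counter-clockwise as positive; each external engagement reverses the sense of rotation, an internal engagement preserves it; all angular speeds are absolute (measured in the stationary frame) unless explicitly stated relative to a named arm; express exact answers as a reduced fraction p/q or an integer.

planetary set to be sized for 116/31 (Willis relation)
Willis with ω_ring = 0: ω_sun/ω_arm = (N1+N3)/N1; set equal to 116/31  ⇒  N3/N1 = 116/31 − 1 = 85/31
N3 = N1 + 2·N2  ⇒  N2/N1 = (N3/N1 − 1)/2 = (85/31 − 1)/2 = 27/31
smallest multiple with N1 ≥ 12 and N2 ≥ 10: k = 1  ⇒  N1 = 1·31 = 31, N2 = 1·27 = 27 (N1 ≤ 40, N2 ≤ 30, N2 ≠ N1 ✓), N3 = 31 + 2·27 = 85
check: (N1+N3)/N1 with N1 = 31, N3 = 85 gives 116/31; |achieved − target| = 0 ≤ 29/775 ✓

N1=31 N2=27 achieved=116/31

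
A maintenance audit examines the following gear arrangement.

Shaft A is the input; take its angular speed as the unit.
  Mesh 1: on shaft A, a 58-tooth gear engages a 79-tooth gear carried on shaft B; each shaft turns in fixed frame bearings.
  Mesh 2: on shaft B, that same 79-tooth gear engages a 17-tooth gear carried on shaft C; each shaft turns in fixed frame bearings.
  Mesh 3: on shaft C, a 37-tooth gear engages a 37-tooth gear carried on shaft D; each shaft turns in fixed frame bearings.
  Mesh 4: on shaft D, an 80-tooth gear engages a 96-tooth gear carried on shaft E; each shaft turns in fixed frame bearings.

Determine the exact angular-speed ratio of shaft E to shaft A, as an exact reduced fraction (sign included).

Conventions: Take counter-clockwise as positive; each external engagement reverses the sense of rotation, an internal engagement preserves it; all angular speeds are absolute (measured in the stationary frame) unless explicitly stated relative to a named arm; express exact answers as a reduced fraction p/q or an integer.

class = fixed-axis compound train [4 meshes; 4 ratios multiply, 4 sense flips]
mesh 1 [58T→79T]: running ratio 58/79, sense −
mesh 2 [79T→17T]: running ratio 58/17, sense +
mesh 3 [37T→37T]: running ratio 58/17, sense −
mesh 4 [80T→96T]: running ratio 145/51, sense +
ω_out/ω_in = 145/51

145/51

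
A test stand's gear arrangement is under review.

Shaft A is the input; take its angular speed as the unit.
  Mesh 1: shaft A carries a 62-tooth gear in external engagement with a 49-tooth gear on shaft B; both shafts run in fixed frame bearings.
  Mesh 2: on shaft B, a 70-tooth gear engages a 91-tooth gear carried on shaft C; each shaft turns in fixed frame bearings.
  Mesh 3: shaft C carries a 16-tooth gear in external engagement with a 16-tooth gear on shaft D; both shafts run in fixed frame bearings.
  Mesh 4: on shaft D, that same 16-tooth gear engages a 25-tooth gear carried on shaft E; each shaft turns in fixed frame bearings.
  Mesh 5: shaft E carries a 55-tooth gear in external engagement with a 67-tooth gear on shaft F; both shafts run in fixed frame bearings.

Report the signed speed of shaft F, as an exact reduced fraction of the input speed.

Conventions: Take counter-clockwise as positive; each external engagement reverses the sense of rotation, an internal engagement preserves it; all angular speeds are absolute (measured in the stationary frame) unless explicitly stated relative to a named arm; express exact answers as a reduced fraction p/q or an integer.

-21824/42679

5-mesh fixed-axis compound train (all bearings frame-fixed)
mesh 1 [62T→49T]: |ω|/ω_in = 1×62/49 = 62/49, sense flips to −
mesh 2 [70T→91T]: |ω|/ω_in = (62/49)×70/91 = 620/637, sense flips to +
mesh 3 [16T→16T]: |ω|/ω_in = (620/637)×16/16 = 620/637, sense flips to −
mesh 4 [16T→25T]: |ω|/ω_in = (620/637)×16/25 = 1984/3185, sense flips to +
mesh 5 [55T→67T]: |ω|/ω_in = (1984/3185)×55/67 = 21824/42679, sense flips to −
signed output speed (× input speed) = -21824/42679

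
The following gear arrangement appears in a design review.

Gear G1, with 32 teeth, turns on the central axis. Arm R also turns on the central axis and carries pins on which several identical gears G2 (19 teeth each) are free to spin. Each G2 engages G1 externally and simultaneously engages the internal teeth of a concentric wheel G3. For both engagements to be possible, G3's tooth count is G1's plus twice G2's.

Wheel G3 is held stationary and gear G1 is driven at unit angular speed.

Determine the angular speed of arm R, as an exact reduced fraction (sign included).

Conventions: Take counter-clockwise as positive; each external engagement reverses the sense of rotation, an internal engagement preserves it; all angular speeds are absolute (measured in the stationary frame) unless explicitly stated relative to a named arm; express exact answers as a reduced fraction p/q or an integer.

recognized (axles ride arm R): planetary set, 32/19/70 teeth
ring teeth: 32 + 2·19 = 70
32(ω_sun−ω_arm) = −70(ω_ring−ω_arm),  ω_ring = 0, ω_sun = 1
32(1−ω_arm) = −70(0−ω_arm)  ⇒  102·ω_arm = 32  ⇒  ω_arm = 16/51
exact speed ratio = 16/51

16/51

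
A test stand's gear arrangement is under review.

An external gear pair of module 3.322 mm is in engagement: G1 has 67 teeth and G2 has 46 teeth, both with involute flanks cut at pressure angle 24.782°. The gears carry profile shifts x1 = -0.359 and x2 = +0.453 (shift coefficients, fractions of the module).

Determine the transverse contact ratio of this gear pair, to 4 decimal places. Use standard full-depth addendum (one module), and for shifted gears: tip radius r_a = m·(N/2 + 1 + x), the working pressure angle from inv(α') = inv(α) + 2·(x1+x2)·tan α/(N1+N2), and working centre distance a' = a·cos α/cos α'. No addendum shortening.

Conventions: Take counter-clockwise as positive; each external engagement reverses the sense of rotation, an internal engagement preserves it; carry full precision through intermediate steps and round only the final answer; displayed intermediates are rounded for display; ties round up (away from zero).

1.5173

single-mesh involute tooth geometry (67T engaging 46T at module 3.322)
base radii: r_b1 = 101.038492, r_b2 = 69.369711
tip radii: r_a1 = 113.416402, r_a2 = 81.232866
inv(α') = inv(24.782°) + 2·(-0.359+0.453)·tan α/(67+46) = 0.02992431  ⇒  α' = 24.98654°
a' = a·cos α / cos α' = 187.6930·cos 24.782°/cos 24.98654° = 188.004064
action lengths: √(r_a1²−r_b1²) = 51.521873, √(r_a2²−r_b2²) = 42.268448
base pitch p_b = π·m·cos α = 9.475277
CR = (51.521873 + 42.268448 − 188.004064·sin 24.98654°)/9.475277 = 1.517253
contact ratio ≈ 1.5173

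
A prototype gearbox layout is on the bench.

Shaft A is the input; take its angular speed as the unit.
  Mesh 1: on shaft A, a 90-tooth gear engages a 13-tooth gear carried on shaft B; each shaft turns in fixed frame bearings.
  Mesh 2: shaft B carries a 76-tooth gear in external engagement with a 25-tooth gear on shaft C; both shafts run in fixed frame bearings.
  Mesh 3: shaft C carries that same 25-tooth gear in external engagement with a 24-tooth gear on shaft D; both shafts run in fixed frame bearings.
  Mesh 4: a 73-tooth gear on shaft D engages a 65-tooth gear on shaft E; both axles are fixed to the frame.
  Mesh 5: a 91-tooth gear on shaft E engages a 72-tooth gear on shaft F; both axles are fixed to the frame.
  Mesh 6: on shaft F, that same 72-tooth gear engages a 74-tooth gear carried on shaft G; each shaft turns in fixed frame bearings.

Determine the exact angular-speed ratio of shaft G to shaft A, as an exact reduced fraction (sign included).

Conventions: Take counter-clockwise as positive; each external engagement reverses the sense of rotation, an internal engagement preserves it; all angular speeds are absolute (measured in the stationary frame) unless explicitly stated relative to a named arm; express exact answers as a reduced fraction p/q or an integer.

29127/962

class = fixed-axis compound train [6 meshes; 6 ratios multiply, 6 sense flips]
mesh 1 [90T→13T]: running ratio 90/13, sense −
mesh 2 [76T→25T]: running ratio 1368/65, sense +
mesh 3 [25T→24T]: running ratio 285/13, sense −
mesh 4 [73T→65T]: running ratio 4161/169, sense +
mesh 5 [91T→72T]: running ratio 9709/312, sense −
mesh 6 [72T→74T]: running ratio 29127/962, sense +
ω_out/ω_in = 29127/962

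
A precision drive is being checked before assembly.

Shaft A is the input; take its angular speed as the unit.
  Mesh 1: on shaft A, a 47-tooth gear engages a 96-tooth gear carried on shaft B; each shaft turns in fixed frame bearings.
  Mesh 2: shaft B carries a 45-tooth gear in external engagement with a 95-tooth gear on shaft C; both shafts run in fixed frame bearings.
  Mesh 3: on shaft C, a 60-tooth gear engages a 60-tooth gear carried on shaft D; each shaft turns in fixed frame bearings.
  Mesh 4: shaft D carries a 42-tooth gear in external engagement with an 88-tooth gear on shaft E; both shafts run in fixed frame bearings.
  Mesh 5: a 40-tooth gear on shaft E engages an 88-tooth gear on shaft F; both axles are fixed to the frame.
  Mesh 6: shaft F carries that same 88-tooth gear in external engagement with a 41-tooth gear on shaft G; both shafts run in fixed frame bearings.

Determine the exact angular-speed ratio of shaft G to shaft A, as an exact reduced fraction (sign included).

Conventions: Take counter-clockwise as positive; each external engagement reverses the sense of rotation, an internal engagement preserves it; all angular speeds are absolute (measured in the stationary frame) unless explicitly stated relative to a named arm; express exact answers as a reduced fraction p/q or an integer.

class = fixed-axis compound train [6 meshes; 6 ratios multiply, 6 sense flips]
mesh 1 [47T→96T]: running ratio 47/96, sense −
mesh 2 [45T→95T]: running ratio 141/608, sense +
mesh 3 [60T→60T]: running ratio 141/608, sense −
mesh 4 [42T→88T]: running ratio 2961/26752, sense +
mesh 5 [40T→88T]: running ratio 14805/294272, sense −
mesh 6 [88T→41T]: running ratio 14805/137104, sense +
ω_out/ω_in = 14805/137104

14805/137104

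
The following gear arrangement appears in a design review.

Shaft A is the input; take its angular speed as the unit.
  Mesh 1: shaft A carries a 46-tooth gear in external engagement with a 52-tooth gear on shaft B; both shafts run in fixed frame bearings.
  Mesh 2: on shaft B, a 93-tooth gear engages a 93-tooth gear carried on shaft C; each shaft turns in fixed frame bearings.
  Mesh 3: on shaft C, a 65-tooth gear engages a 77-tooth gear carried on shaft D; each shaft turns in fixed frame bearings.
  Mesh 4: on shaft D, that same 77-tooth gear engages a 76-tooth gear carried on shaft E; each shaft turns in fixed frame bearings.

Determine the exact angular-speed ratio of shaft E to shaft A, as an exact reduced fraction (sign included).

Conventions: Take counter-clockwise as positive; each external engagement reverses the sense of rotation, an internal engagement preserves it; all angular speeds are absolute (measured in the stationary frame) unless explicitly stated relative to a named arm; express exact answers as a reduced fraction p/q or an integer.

115/152

class = fixed-axis compound train [4 meshes; 4 ratios multiply, 4 sense flips]
mesh 1 [46T→52T]: running ratio 23/26, sense −
mesh 2 [93T→93T]: running ratio 23/26, sense +
mesh 3 [65T→77T]: running ratio 115/154, sense −
mesh 4 [77T→76T]: running ratio 115/152, sense +
ω_out/ω_in = 115/152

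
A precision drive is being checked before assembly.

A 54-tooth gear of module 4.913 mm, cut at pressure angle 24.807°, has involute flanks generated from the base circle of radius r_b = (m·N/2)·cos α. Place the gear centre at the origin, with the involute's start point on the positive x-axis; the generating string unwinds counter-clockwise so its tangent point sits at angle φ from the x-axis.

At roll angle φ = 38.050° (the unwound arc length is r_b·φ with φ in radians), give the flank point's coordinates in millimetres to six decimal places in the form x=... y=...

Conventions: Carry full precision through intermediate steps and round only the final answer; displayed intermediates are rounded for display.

x=144.106327 y=11.245129

class = single-mesh tooth geometry [base-circle involute, m = 4.913, 54T]
pitch radius r_p = m·N/2 = 4.913·54/2 = 132.651000
base radius r_b = r_p·cos α = 132.651000·cos 24.807° = 120.410792
roll angle φ = 38.050° = 0.66409778 rad
x = r_b·(cos φ + φ·sin φ) = 144.106327
y = r_b·(sin φ − φ·cos φ) = 11.245129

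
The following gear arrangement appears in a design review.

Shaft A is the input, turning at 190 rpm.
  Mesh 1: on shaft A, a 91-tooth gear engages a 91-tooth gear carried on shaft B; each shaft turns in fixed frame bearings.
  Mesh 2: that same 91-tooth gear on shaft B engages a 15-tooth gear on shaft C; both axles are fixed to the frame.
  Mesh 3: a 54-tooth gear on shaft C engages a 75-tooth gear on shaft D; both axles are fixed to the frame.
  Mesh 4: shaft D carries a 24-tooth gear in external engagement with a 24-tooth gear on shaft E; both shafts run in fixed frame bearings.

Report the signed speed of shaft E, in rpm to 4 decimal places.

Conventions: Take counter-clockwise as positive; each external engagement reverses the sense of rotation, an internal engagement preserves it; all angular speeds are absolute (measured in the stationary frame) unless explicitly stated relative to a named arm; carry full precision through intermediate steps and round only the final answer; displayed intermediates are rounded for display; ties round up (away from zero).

recognized (5 fixed axles, 4 meshes): fixed-axis compound train
mesh 1 [91T→91T]: ω = 190.0000×91/91 = 190.0000 rpm, sense flips to −
mesh 2 [91T→15T]: ω = 190.0000×91/15 = 1152.6667 rpm, sense flips to +
mesh 3 [54T→75T]: ω = 1152.6667×54/75 = 829.9200 rpm, sense flips to −
mesh 4 [24T→24T]: ω = 829.9200×24/24 = 829.9200 rpm, sense flips to +
signed output speed = +829.9200 rpm

+829.9200 rpm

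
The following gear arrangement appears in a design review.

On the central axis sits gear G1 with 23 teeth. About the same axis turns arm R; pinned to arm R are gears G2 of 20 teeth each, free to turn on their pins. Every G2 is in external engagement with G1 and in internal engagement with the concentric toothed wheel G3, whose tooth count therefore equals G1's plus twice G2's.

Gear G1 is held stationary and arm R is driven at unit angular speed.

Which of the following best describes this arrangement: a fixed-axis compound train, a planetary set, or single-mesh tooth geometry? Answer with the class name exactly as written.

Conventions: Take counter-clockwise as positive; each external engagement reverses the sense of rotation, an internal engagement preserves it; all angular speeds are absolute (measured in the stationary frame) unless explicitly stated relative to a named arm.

topology: planetary set — G1 23T / G2 20T / G3 63T, arm = carrier (Willis)
classification: planetary set

planetary set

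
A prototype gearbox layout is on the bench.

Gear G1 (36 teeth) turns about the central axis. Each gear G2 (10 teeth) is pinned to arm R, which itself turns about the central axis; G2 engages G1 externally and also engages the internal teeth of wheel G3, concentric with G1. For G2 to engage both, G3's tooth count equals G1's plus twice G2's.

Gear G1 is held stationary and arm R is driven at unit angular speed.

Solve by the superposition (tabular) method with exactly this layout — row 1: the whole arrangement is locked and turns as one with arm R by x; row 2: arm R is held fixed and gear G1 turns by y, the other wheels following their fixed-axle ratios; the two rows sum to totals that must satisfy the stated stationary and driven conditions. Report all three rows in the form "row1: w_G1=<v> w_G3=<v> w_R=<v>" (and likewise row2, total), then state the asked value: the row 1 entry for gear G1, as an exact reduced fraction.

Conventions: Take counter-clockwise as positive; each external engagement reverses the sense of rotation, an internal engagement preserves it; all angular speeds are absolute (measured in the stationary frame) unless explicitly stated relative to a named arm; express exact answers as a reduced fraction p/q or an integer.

topology: planetary set — G1 36T / G2 10T / G3 56T, arm = carrier (Willis)
row 1 (train locked, turned with arm): all members turn x
superposition row 2 [arm held]: sun y, ring −(36/56)·y, arm 0
boundary: total ω_sun = x + y = 0 and total ω_arm = x = 1  ⇒  y = -1, x = 1
row 2 ring = −(36/56)·(-1) = 9/14
totals (row 1 + row 2): sun 1 + (-1) = 0, ring 1 + 9/14 = 23/14, arm 1 + 0 = 1
asked cell (row1, sun) = 1

row1: w_G1=1 w_G3=1 w_R=1
row2: w_G1=-1 w_G3=9/14 w_R=0
total: w_G1=0 w_G3=23/14 w_R=1
asked value: 1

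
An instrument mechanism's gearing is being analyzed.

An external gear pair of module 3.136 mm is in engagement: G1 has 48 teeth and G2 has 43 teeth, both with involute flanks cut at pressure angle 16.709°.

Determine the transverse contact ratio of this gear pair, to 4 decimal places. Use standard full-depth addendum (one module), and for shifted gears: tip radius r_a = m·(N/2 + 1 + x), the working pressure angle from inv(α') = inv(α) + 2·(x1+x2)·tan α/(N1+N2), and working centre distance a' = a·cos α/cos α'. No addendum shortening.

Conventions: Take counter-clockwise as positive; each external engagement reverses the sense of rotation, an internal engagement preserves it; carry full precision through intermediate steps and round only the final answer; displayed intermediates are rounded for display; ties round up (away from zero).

class = single-mesh tooth geometry [involute pair 48T × 43T, m = 3.136]
base radii: r_b1 = 72.086154, r_b2 = 64.577180
tip radii: r_a1 = 78.400000, r_a2 = 70.560000
no profile shift: α' = α, a' = a
action lengths: √(r_a1²−r_b1²) = 30.824445, √(r_a2²−r_b2²) = 28.434160
base pitch p_b = π·m·cos α = 9.436056
CR = (30.824445 + 28.434160 − 142.688000·sin 16.70900°)/9.436056 = 1.932401
contact ratio ≈ 1.9324

1.9324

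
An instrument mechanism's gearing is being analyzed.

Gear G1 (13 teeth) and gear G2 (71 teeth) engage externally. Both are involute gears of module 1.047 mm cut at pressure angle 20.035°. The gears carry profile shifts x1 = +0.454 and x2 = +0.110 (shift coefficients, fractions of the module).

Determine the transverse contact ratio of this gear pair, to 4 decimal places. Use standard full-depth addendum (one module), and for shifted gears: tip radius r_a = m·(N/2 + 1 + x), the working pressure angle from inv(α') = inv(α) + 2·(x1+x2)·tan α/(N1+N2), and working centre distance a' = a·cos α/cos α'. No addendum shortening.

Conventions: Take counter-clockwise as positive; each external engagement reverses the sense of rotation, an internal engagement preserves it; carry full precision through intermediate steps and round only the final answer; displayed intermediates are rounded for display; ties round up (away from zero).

class = single-mesh tooth geometry [involute pair 13T × 71T, m = 1.047]
base radii: r_b1 = 6.393655, r_b2 = 34.919193
tip radii: r_a1 = 8.327838, r_a2 = 38.330670
inv(α') = inv(20.035°) + 2·(+0.454+0.110)·tan α/(13+71) = 0.01988235  ⇒  α' = 21.93964°
a' = a·cos α / cos α' = 43.9740·cos 20.035°/cos 21.93964° = 44.538411
action lengths: √(r_a1²−r_b1²) = 5.336109, √(r_a2²−r_b2²) = 15.807916
base pitch p_b = π·m·cos α = 3.090194
CR = (5.336109 + 15.807916 − 44.538411·sin 21.93964°)/3.090194 = 1.457240
contact ratio ≈ 1.4572

1.4572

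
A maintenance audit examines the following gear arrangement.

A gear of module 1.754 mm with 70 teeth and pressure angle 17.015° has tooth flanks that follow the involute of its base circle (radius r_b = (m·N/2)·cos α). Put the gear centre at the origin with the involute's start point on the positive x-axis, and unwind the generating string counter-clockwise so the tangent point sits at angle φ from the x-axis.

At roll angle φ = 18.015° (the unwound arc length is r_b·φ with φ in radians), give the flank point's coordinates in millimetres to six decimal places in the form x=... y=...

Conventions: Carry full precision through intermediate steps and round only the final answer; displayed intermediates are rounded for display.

x=61.533225 y=0.602245

topology: single-mesh involute geometry — m = 1.754, N = 70
pitch radius r_p = m·N/2 = 1.754·70/2 = 61.390000
base radius r_b = r_p·cos α = 61.390000·cos 17.015° = 58.702848
roll angle φ = 18.015° = 0.31442106 rad
x = r_b·(cos φ + φ·sin φ) = 61.533225
y = r_b·(sin φ − φ·cos φ) = 0.602245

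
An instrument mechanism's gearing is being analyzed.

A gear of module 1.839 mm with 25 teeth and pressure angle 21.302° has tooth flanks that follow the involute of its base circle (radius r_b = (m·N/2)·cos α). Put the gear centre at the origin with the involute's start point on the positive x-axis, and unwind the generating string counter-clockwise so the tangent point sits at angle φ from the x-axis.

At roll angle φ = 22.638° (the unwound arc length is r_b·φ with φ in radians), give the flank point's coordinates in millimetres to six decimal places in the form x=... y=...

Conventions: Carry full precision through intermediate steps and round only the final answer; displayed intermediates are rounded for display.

x=23.023983 y=0.433499

topology: single-mesh involute geometry — m = 1.839, N = 25
pitch radius r_p = m·N/2 = 1.839·25/2 = 22.987500
base radius r_b = r_p·cos α = 22.987500·cos 21.302° = 21.416961
roll angle φ = 22.638° = 0.39510764 rad
x = r_b·(cos φ + φ·sin φ) = 23.023983
y = r_b·(sin φ − φ·cos φ) = 0.433499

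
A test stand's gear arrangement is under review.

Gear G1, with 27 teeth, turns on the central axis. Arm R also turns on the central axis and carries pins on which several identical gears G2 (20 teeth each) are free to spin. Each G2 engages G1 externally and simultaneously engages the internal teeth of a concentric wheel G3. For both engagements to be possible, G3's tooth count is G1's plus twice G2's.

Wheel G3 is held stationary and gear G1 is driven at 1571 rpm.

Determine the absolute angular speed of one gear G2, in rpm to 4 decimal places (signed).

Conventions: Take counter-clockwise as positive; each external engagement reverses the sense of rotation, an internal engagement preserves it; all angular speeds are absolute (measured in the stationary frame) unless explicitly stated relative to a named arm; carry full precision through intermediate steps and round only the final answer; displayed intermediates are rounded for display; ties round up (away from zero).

topology: planetary set — G1 27T / G2 20T / G3 67T, arm = carrier (Willis)
normalise by the input: solve with ω_sun = 1, then scale by 1571 rpm
ring teeth: 27 + 2·20 = 67
27(ω_sun−ω_arm) = −67(ω_ring−ω_arm),  ω_ring = 0, ω_sun = 1
27(1−ω_arm) = −67(0−ω_arm)  ⇒  94·ω_arm = 27  ⇒  ω_arm = 27/94
sun–planet mesh: 27·(1−27/94) = −20·(ω_p−ω_arm)  ⇒  ω_p−ω_arm = -1809/1880
ω_p = 27/94 − 1809/1880 = -27/40
scale: ω_p = -27/40 × 1571 rpm = -1060.4250 rpm

-1060.4250 rpm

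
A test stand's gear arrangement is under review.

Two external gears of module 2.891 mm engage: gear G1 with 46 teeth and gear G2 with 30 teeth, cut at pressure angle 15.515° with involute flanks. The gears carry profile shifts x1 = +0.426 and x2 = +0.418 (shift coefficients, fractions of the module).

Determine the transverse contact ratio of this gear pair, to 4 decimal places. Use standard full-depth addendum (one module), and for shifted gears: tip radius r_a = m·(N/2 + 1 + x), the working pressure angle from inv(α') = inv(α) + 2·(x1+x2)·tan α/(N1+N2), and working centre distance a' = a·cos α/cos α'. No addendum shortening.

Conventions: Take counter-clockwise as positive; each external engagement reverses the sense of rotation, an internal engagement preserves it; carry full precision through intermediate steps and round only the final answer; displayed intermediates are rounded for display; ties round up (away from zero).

1.7700

recognized (one external pair, fixed centres): single-mesh tooth geometry, m = 2.891, N1 = 46, N2 = 30
base radii: r_b1 = 64.070025, r_b2 = 41.784799
tip radii: r_a1 = 70.615566, r_a2 = 47.464438
inv(α') = inv(15.515°) + 2·(+0.426+0.418)·tan α/(46+30) = 0.01298445  ⇒  α' = 19.12924°
a' = a·cos α / cos α' = 109.8580·cos 15.515°/cos 19.12924° = 112.041557
action lengths: √(r_a1²−r_b1²) = 29.691581, √(r_a2²−r_b2²) = 22.514516
base pitch p_b = π·m·cos α = 8.751388
CR = (29.691581 + 22.514516 − 112.041557·sin 19.12924°)/8.751388 = 1.770013
contact ratio ≈ 1.7700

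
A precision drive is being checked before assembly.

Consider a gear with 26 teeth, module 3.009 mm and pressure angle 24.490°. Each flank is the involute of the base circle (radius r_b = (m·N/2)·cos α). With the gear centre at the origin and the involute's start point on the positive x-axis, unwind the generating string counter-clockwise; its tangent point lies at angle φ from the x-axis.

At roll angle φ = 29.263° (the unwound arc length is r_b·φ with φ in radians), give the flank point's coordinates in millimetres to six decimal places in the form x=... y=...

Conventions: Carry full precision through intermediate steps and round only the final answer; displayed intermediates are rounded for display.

class = single-mesh tooth geometry [base-circle involute, m = 3.009, 26T]
pitch radius r_p = m·N/2 = 3.009·26/2 = 39.117000
base radius r_b = r_p·cos α = 39.117000·cos 24.490° = 35.597786
roll angle φ = 29.263° = 0.51073570 rad
x = r_b·(cos φ + φ·sin φ) = 39.942230
y = r_b·(sin φ − φ·cos φ) = 1.539995

x=39.942230 y=1.539995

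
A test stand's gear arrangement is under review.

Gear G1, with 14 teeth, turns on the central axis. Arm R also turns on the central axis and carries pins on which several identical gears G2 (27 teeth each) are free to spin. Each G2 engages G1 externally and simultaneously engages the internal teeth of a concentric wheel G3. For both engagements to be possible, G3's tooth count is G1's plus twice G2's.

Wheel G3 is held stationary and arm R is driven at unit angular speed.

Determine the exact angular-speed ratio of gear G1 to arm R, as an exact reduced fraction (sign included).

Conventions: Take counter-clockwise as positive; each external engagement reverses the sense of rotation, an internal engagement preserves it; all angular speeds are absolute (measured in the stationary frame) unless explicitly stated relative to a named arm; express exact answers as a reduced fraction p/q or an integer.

41/7

recognized (axles ride arm R): planetary set, 14/27/68 teeth
ring teeth: 14 + 2·27 = 68
14(ω_sun−ω_arm) = −68(ω_ring−ω_arm),  ω_ring = 0, ω_arm = 1
ω_sun = 1 − (68/14)(0−1) = 41/7
ω_out/ω_in = 41/7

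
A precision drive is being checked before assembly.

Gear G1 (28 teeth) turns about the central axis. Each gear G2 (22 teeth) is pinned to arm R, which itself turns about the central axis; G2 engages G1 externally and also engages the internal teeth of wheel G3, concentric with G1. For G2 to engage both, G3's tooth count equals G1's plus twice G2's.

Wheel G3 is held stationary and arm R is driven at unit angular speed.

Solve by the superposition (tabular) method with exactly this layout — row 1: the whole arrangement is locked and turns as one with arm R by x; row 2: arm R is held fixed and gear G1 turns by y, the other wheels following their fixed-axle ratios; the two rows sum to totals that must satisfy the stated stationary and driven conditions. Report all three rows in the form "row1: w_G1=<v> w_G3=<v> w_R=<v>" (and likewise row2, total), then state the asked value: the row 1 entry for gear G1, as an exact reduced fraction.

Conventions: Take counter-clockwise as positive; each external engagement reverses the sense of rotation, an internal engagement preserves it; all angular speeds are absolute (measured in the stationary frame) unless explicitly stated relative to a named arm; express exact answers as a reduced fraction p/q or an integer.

row1: w_G1=1 w_G3=1 w_R=1
row2: w_G1=18/7 w_G3=-1 w_R=0
total: w_G1=25/7 w_G3=0 w_R=1
asked value: 1

recognized (axles ride arm R): planetary set, 28/22/72 teeth
row 1: whole set turns with the arm by x
row 2 — arm fixed, fixed-axis ratios: sun y, ring −(28/72)·y, arm 0
boundary: total ω_ring = x − (28/72)·y = 0 and total ω_arm = x = 1  ⇒  y = 18/7, x = 1
row 2 ring = −(28/72)·18/7 = -1
totals (row 1 + row 2): sun 1 + 18/7 = 25/7, ring 1 + (-1) = 0, arm 1 + 0 = 1
asked cell (row1, sun) = 1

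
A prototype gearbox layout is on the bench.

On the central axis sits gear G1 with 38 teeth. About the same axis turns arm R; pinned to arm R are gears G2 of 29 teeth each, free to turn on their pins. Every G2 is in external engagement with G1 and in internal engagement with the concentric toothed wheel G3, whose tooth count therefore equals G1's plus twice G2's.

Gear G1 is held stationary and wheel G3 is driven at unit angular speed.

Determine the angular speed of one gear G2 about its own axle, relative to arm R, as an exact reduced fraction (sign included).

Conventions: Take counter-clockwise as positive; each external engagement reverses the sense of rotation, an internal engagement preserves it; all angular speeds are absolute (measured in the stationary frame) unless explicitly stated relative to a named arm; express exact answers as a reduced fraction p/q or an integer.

recognized (axles ride arm R): planetary set, 38/29/96 teeth
ring teeth: 38 + 2·29 = 96
38(ω_sun−ω_arm) = −96(ω_ring−ω_arm),  ω_sun = 0, ω_ring = 1
38(0−ω_arm) = −96(1−ω_arm)  ⇒  134·ω_arm = 96  ⇒  ω_arm = 48/67
sun–planet mesh: 38·(0−48/67) = −29·(ω_p−ω_arm)  ⇒  ω_p−ω_arm = 1824/1943
exact speed ratio = 1824/1943

1824/1943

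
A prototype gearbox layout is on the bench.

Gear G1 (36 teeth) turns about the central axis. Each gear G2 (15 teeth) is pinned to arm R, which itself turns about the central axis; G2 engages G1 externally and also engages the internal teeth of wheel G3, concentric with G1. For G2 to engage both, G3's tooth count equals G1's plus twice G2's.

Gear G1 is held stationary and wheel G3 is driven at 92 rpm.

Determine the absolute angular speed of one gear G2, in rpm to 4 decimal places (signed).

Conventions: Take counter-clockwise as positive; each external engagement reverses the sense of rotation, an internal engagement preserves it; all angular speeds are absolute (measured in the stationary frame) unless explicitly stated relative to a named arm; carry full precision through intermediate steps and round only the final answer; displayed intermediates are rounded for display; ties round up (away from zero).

planetary set (36T centre, 15T on arm, 66T internal) — Willis relation
normalise by the input: solve with ω_ring = 1, then scale by 92 rpm
ring teeth: 36 + 2·15 = 66
36(ω_sun−ω_arm) = −66(ω_ring−ω_arm),  ω_sun = 0, ω_ring = 1
36(0−ω_arm) = −66(1−ω_arm)  ⇒  102·ω_arm = 66  ⇒  ω_arm = 11/17
sun–planet mesh: 36·(0−11/17) = −15·(ω_p−ω_arm)  ⇒  ω_p−ω_arm = 132/85
ω_p = 11/17 + 132/85 = 11/5
scale: ω_p = 11/5 × 92 rpm = +202.4000 rpm

+202.4000 rpm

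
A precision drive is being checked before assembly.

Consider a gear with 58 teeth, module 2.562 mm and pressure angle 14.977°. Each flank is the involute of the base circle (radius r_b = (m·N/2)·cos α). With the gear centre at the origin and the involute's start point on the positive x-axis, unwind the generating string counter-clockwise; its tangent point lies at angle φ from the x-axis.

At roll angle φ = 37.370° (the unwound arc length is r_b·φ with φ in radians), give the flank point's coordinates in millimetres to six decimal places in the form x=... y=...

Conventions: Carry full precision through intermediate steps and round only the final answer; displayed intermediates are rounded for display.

x=85.454901 y=6.360027

topology: single-mesh involute geometry — m = 2.562, N = 58
pitch radius r_p = m·N/2 = 2.562·58/2 = 74.298000
base radius r_b = r_p·cos α = 74.298000·cos 14.977° = 71.774071
roll angle φ = 37.370° = 0.65222954 rad
x = r_b·(cos φ + φ·sin φ) = 85.454901
y = r_b·(sin φ − φ·cos φ) = 6.360027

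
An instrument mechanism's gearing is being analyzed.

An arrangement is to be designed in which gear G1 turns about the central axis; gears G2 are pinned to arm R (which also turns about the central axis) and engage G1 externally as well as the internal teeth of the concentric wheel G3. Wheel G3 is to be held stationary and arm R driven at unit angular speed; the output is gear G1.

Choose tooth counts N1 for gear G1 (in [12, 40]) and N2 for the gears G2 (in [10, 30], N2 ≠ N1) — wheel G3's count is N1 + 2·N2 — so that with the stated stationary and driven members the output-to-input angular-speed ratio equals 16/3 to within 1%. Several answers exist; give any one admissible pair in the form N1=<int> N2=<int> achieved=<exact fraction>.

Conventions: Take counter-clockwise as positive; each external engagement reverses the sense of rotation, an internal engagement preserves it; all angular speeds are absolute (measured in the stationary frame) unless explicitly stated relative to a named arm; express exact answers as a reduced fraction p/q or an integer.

N1=12 N2=20 achieved=16/3

planetary set to be sized for 16/3 (Willis relation)
Willis with ω_ring = 0: ω_sun/ω_arm = (N1+N3)/N1; set equal to 16/3  ⇒  N3/N1 = 16/3 − 1 = 13/3
N3 = N1 + 2·N2  ⇒  N2/N1 = (N3/N1 − 1)/2 = (13/3 − 1)/2 = 5/3
smallest multiple with N1 ≥ 12 and N2 ≥ 10: k = 4  ⇒  N1 = 4·3 = 12, N2 = 4·5 = 20 (N1 ≤ 40, N2 ≤ 30, N2 ≠ N1 ✓), N3 = 12 + 2·20 = 52
check: (N1+N3)/N1 with N1 = 12, N3 = 52 gives 16/3; |achieved − target| = 0 ≤ 4/75 ✓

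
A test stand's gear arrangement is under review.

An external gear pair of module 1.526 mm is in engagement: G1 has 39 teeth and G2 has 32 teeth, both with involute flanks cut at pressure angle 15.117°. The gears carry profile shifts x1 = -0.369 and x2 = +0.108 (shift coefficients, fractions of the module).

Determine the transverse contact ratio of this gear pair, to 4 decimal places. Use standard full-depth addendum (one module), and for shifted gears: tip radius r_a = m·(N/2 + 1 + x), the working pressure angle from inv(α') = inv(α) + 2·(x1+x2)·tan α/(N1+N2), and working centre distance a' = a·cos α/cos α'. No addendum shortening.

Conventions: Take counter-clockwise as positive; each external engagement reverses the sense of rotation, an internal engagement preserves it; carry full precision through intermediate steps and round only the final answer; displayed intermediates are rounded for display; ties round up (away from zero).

single-mesh involute tooth geometry (39T engaging 32T at module 1.526)
base radii: r_b1 = 28.727268, r_b2 = 23.571092
tip radii: r_a1 = 30.719906, r_a2 = 26.106808
inv(α') = inv(15.117°) + 2·(-0.369+0.108)·tan α/(39+32) = 0.00431152  ⇒  α' = 13.35140°
a' = a·cos α / cos α' = 54.1730·cos 15.117°/cos 13.35140° = 53.751140
action lengths: √(r_a1²−r_b1²) = 10.883782, √(r_a2²−r_b2²) = 11.223594
base pitch p_b = π·m·cos α = 4.628173
CR = (10.883782 + 11.223594 − 53.751140·sin 13.35140°)/4.628173 = 2.094783
contact ratio ≈ 2.0948

2.0948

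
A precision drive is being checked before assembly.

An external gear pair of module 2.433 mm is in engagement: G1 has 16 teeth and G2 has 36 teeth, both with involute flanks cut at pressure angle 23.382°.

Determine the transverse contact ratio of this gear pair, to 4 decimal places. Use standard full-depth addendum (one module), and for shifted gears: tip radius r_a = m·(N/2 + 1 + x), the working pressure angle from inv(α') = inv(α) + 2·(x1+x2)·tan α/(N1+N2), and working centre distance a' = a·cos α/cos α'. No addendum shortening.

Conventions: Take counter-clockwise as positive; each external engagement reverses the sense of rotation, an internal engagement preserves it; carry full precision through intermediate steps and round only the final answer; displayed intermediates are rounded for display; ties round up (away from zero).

1.4800

single-mesh involute tooth geometry (16T engaging 36T at module 2.433)
base radii: r_b1 = 17.865604, r_b2 = 40.197608
tip radii: r_a1 = 21.897000, r_a2 = 46.227000
no profile shift: α' = α, a' = a
action lengths: √(r_a1²−r_b1²) = 12.660917, √(r_a2²−r_b2²) = 22.827348
base pitch p_b = π·m·cos α = 7.015806
CR = (12.660917 + 22.827348 − 63.258000·sin 23.38200°)/7.015806 = 1.480047
contact ratio ≈ 1.4800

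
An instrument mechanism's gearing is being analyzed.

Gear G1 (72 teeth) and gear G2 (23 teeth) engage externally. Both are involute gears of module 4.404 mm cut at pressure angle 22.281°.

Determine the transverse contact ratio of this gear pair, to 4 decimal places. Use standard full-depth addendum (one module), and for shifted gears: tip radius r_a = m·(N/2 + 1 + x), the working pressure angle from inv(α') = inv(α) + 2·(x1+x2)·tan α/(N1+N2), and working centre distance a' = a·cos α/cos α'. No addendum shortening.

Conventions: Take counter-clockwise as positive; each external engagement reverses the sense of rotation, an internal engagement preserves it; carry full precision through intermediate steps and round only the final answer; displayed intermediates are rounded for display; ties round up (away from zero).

1.6002

recognized (one external pair, fixed centres): single-mesh tooth geometry, m = 4.404, N1 = 72, N2 = 23
base radii: r_b1 = 146.706392, r_b2 = 46.864542
tip radii: r_a1 = 162.948000, r_a2 = 55.050000
no profile shift: α' = α, a' = a
action lengths: √(r_a1²−r_b1²) = 70.917455, √(r_a2²−r_b2²) = 28.882819
base pitch p_b = π·m·cos α = 12.802548
CR = (70.917455 + 28.882819 − 209.190000·sin 22.28100°)/12.802548 = 1.600152
contact ratio ≈ 1.6002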